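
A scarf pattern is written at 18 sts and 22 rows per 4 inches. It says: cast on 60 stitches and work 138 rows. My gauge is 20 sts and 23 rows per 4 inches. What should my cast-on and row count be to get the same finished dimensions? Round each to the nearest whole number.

Stitches: 60 × 20/18 = 66.67 → 67.
Rows: 138 × 23/22 = 144.27 → 144.

Cast on 67 stitches; work 144 rows.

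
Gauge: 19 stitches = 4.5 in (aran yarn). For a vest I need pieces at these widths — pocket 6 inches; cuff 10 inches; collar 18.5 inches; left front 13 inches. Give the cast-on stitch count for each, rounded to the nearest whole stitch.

pocket 25; cuff 42; collar 78; left front 55.

Rate = 19/4.5 = 4.222 sts per in.
pocket: 6 × 4.222 = 25.33 → 25.
cuff: 10 × 4.222 = 42.22 → 42.
collar: 18.5 × 4.222 = 78.11 → 78.
left front: 13 × 4.222 = 54.89 → 55.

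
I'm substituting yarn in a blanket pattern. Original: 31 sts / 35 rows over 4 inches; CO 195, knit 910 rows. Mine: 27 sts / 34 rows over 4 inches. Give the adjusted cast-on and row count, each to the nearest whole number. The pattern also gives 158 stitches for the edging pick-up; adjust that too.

Cast on 170 stitches; work 884 rows; edging pick-up 138 stitches.

Stitches: 195 × 27/31 = 169.84 → 170.
Rows: 910 × 34/35 = 884.00 → 884.
edging pick-up: 158 × 27/31 = 137.61 → 138.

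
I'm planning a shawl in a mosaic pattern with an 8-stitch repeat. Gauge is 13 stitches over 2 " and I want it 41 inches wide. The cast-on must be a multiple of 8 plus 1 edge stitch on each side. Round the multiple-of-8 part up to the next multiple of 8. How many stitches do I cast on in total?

13 / 2 = 6.5 sts per inch.
41 × 6.5 = 266.50 sts.
Less 2 edge sts → 264.50 for the repeat.
Next multiple of 8: 272.
Add back 2 edge sts → 274.

CO 274 sts.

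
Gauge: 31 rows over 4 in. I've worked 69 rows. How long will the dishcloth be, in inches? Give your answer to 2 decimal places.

31 rows / 4 inch = 7.75 rows per inch.
69 / 7.75 = 8.903 inches.

8.90 inches.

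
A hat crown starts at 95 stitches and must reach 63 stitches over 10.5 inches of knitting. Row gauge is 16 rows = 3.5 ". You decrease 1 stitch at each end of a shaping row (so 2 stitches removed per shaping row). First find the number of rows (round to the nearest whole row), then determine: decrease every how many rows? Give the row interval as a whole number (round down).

Decrease every 3rd row.

Rows = 10.5 × 4.571 = 48.0 → 48 rows.
Stitches to remove: 32 → 16 shaping rows (at 2 st each).
48 / 16 = 3.00 → every 3 rows.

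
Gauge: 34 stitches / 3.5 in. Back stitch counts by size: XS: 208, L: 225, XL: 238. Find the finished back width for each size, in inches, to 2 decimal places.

34/3.5 = 9.714 sts per in.
XS: 208 / 9.714 = 21.412 → 21.41 in.
L: 225 / 9.714 = 23.162 → 23.16 in.
XL: 238 / 9.714 = 24.500 → 24.50 in.

XS 21.41 inches; L 23.16 inches; XL 24.50 inches.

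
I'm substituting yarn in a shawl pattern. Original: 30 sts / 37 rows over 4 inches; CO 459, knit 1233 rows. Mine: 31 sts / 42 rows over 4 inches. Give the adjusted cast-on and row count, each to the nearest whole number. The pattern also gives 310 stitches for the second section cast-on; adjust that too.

Stitches: 459 × 31/30 = 474.30 → 474.
Rows: 1233 × 42/37 = 1399.62 → 1400.
second section cast-on: 310 × 31/30 = 320.33 → 320.

Cast on 474 stitches; work 1400 rows; second section cast-on 320 stitches.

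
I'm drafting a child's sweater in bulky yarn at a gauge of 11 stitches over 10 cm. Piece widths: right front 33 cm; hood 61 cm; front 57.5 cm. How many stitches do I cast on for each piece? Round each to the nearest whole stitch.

Rate = 11/10 = 1.1 sts per cm.
right front: 33 × 1.1 = 36.30 → 36.
hood: 61 × 1.1 = 67.10 → 67.
front: 57.5 × 1.1 = 63.25 → 63.

right front 36; hood 67; front 63.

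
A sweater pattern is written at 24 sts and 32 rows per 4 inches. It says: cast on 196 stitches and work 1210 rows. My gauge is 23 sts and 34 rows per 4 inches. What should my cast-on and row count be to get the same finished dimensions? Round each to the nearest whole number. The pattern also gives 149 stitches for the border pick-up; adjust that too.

Cast on 188 stitches; work 1286 rows; border pick-up 143 stitches.

Stitches: 196 × 23/24 = 187.83 → 188.
Rows: 1210 × 34/32 = 1285.62 → 1286.
border pick-up: 149 × 23/24 = 142.79 → 143.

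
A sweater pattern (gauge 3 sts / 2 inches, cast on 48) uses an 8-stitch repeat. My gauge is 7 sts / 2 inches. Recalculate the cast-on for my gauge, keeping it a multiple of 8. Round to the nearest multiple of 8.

48 × 7 / 3 = 112.00.
Nearest multiple of 8: 112.

112 stitches.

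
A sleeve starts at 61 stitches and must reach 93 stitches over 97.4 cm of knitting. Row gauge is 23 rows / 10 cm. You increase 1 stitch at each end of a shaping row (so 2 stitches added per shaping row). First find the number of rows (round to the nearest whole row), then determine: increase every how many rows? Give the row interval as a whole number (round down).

Increase every 14th row.

Rows = 97.4 × 2.3 = 224.0 → 224 rows.
Stitches to add: 32 → 16 shaping rows (at 2 st each).
224 / 16 = 14.00 → every 14 rows.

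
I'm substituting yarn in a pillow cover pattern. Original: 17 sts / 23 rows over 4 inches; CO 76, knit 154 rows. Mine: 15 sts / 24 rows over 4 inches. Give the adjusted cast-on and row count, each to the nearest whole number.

Cast on 67 stitches; work 161 rows.

Stitches: 76 × 15/17 = 67.06 → 67.
Rows: 154 × 24/23 = 160.70 → 161.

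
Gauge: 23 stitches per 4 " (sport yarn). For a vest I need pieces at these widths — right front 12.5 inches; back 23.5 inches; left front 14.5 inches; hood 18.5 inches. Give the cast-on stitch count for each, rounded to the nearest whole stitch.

right front 72; back 135; left front 83; hood 106.

Rate = 23/4 = 5.75 sts per in.
right front: 12.5 × 5.75 = 71.88 → 72.
back: 23.5 × 5.75 = 135.12 → 135.
left front: 14.5 × 5.75 = 83.38 → 83.
hood: 18.5 × 5.75 = 106.38 → 106.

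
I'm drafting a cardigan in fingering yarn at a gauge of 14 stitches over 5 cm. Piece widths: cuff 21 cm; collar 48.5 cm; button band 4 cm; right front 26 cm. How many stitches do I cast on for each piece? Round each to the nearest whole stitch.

Rate = 14/5 = 2.8 sts per cm.
cuff: 21 × 2.8 = 58.80 → 59.
collar: 48.5 × 2.8 = 135.80 → 136.
button band: 4 × 2.8 = 11.20 → 11.
right front: 26 × 2.8 = 72.80 → 73.

cuff 59; collar 136; button band 11; right front 73.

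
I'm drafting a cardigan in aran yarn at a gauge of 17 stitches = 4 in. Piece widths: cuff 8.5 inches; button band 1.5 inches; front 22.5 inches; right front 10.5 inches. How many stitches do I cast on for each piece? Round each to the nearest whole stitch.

Rate = 17/4 = 4.25 sts per in.
cuff: 8.5 × 4.25 = 36.12 → 36.
button band: 1.5 × 4.25 = 6.38 → 6.
front: 22.5 × 4.25 = 95.62 → 96.
right front: 10.5 × 4.25 = 44.62 → 45.

cuff 36; button band 6; front 96; right front 45.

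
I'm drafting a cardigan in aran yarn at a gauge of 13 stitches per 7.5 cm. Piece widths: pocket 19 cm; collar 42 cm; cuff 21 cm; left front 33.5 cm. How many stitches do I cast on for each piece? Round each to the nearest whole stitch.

Rate = 13/7.5 = 1.733 sts per cm.
pocket: 19 × 1.733 = 32.93 → 33.
collar: 42 × 1.733 = 72.80 → 73.
cuff: 21 × 1.733 = 36.40 → 36.
left front: 33.5 × 1.733 = 58.07 → 58.

pocket 33; collar 73; cuff 36; left front 58.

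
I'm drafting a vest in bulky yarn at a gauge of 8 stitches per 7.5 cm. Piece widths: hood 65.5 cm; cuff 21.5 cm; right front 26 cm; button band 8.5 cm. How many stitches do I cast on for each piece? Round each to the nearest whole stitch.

Rate = 8/7.5 = 1.067 sts per cm.
hood: 65.5 × 1.067 = 69.87 → 70.
cuff: 21.5 × 1.067 = 22.93 → 23.
right front: 26 × 1.067 = 27.73 → 28.
button band: 8.5 × 1.067 = 9.07 → 9.

hood 70; cuff 23; right front 28; button band 9.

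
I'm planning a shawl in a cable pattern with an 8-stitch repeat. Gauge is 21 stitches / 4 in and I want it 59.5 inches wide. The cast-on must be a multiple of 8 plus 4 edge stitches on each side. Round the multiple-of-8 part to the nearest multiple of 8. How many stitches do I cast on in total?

Cast on 312 stitches.

21 / 4 = 5.25 sts per inch.
59.5 × 5.25 = 312.38 sts.
Less 8 edge sts → 304.38 for the repeat.
Nearest multiple of 8: 304.
Add back 8 edge sts → 312.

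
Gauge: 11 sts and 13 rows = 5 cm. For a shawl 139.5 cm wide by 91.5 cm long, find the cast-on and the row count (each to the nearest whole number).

Stitch gauge = 11/5 = 2.2 sts/cm; 139.5 × 2.2 = 306.90 → 307 sts.
Row gauge = 13/5 = 2.6 rows/cm; 91.5 × 2.6 = 237.90 → 238 rows.

Cast on 307 stitches and work 238 rows.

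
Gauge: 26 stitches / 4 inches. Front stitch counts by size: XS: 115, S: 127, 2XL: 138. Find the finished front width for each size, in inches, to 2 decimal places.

26/4 = 6.5 sts per in.
XS: 115 / 6.5 = 17.692 → 17.69 in.
S: 127 / 6.5 = 19.538 → 19.54 in.
2XL: 138 / 6.5 = 21.231 → 21.23 in.

XS 17.69 inches; S 19.54 inches; 2XL 21.23 inches.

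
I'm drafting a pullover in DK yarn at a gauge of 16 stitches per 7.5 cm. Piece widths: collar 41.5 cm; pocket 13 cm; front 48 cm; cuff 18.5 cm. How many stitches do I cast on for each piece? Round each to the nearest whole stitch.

collar 89; pocket 28; front 102; cuff 39.

Rate = 16/7.5 = 2.133 sts per cm.
collar: 41.5 × 2.133 = 88.53 → 89.
pocket: 13 × 2.133 = 27.73 → 28.
front: 48 × 2.133 = 102.40 → 102.
cuff: 18.5 × 2.133 = 39.47 → 39.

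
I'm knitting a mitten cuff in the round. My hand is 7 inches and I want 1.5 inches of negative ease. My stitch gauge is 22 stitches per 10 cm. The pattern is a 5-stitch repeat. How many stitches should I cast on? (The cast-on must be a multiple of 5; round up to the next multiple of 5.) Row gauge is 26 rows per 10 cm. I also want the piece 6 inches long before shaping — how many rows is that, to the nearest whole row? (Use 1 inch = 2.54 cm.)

Cast on 35 stitches; work 40 rows.

Finished = 7 − 1.5 = 5.5 inches.
5.5 inches × 2.54 = 13.97 cm.
22/10 = 2.2 sts per cm; 13.97 × 2.2 = 30.73 sts.
Next multiple of 5 → 35.
6 inches = 15.24 cm; × 2.6 = 39.62 → 40 rows.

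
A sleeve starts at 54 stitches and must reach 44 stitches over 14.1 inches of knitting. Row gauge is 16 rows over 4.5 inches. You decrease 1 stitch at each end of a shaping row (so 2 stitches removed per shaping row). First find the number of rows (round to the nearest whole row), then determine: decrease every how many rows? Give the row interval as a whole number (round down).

Decrease every 10th row.

Rows = 14.1 × 3.556 = 50.1 → 50 rows.
Stitches to remove: 10 → 5 shaping rows (at 2 st each).
50 / 5 = 10.00 → every 10 rows.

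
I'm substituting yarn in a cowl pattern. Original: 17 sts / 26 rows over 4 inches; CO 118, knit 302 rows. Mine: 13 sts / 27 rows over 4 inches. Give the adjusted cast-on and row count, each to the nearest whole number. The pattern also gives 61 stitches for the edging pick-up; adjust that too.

Cast on 90 stitches; work 314 rows; edging pick-up 47 stitches.

Stitches: 118 × 13/17 = 90.24 → 90.
Rows: 302 × 27/26 = 313.62 → 314.
edging pick-up: 61 × 13/17 = 46.65 → 47.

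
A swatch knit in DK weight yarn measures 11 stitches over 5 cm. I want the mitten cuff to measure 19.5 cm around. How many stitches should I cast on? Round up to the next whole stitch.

11 stitches / 5 cm = 2.2 stitches per cm.
19.5 × 2.2 = 42.90 stitches.
Round up → 43.

CO 43 sts.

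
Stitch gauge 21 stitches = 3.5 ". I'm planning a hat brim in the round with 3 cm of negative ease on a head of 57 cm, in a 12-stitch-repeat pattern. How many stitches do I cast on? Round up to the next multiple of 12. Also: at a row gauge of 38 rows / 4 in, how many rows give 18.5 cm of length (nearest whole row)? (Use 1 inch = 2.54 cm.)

Finished = 57 − 3 = 54 cm.
54 cm × 1/2.54 = 21.26 inches.
21/3.5 = 6 sts per in; 21.26 × 6 = 127.56 sts.
Next multiple of 12 → 132.
18.5 cm = 7.28 inches; × 9.5 = 69.19 → 69 rows.

Cast on 132 stitches; work 69 rows.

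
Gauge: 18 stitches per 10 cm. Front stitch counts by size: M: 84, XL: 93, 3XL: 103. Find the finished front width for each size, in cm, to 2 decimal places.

18/10 = 1.8 sts per cm.
M: 84 / 1.8 = 46.667 → 46.67 cm.
XL: 93 / 1.8 = 51.667 → 51.67 cm.
3XL: 103 / 1.8 = 57.222 → 57.22 cm.

M 46.67 cm; XL 51.67 cm; 3XL 57.22 cm.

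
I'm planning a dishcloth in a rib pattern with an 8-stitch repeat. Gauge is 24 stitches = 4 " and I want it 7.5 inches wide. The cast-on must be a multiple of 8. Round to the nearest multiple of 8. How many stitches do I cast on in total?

Cast on 48 stitches.

24 / 4 = 6 sts per inch.
7.5 × 6 = 45.00 sts.
Nearest multiple of 8: 48.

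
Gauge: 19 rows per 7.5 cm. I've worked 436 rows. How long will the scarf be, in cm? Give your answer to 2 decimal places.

19 rows / 7.5 cm = 2.533 rows per cm.
436 / 2.533 = 172.105 cm.

172.11 cm.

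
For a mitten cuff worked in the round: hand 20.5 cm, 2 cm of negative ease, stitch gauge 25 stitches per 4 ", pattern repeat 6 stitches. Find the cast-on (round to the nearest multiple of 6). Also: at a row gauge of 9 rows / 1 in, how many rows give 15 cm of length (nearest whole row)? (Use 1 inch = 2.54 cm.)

Cast on 48 stitches; work 53 rows.

Finished = 20.5 − 2 = 18.5 cm.
18.5 cm × 1/2.54 = 7.28 inches.
25/4 = 6.25 sts per in; 7.28 × 6.25 = 45.52 sts.
Nearest multiple of 6 → 48.
15 cm = 5.91 inches; × 9 = 53.15 → 53 rows.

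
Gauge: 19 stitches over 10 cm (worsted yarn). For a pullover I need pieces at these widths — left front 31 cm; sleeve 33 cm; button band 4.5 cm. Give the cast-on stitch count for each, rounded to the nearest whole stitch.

Rate = 19/10 = 1.9 sts per cm.
left front: 31 × 1.9 = 58.90 → 59.
sleeve: 33 × 1.9 = 62.70 → 63.
button band: 4.5 × 1.9 = 8.55 → 9.

left front 59; sleeve 63; button band 9.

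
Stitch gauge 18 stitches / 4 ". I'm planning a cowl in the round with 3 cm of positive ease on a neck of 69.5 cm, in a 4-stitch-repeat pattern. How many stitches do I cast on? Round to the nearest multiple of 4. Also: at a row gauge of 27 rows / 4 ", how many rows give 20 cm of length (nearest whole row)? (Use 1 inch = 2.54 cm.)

Finished = 69.5 + 3 = 72.5 cm.
72.5 cm × 1/2.54 = 28.54 inches.
18/4 = 4.5 sts per in; 28.54 × 4.5 = 128.44 sts.
Nearest multiple of 4 → 128.
20 cm = 7.87 inches; × 6.75 = 53.15 → 53 rows.

Cast on 128 stitches; work 53 rows.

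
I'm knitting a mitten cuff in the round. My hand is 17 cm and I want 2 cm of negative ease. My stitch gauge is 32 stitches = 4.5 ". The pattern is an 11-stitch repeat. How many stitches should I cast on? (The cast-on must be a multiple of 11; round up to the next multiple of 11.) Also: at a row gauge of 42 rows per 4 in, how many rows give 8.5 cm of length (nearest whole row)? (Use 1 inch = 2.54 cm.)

Cast on 44 stitches; work 35 rows.

Finished = 17 − 2 = 15 cm.
15 cm × 1/2.54 = 5.91 inches.
32/4.5 = 7.111 sts per in; 5.91 × 7.111 = 41.99 sts.
Next multiple of 11 → 44.
8.5 cm = 3.35 inches; × 10.5 = 35.14 → 35 rows.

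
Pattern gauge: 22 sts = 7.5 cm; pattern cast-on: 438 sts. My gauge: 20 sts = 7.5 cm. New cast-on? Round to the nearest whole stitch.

Scale factor = 20 / 22 = 0.909.
438 × 20 / 22 = 398.18 sts.
→ 398 sts.

CO 398 sts.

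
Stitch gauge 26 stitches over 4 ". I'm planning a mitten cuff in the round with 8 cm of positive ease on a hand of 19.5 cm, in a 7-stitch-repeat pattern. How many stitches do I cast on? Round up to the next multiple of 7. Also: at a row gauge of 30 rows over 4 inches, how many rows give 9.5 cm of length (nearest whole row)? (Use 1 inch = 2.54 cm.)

Finished = 19.5 + 8 = 27.5 cm.
27.5 cm × 1/2.54 = 10.83 inches.
26/4 = 6.5 sts per in; 10.83 × 6.5 = 70.37 sts.
Next multiple of 7 → 77.
9.5 cm = 3.74 inches; × 7.5 = 28.05 → 28 rows.

Cast on 77 stitches; work 28 rows.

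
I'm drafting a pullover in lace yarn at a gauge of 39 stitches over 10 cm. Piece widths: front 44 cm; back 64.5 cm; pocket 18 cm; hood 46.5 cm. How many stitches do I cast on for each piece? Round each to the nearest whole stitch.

front 172; back 252; pocket 70; hood 181.

Rate = 39/10 = 3.9 sts per cm.
front: 44 × 3.9 = 171.60 → 172.
back: 64.5 × 3.9 = 251.55 → 252.
pocket: 18 × 3.9 = 70.20 → 70.
hood: 46.5 × 3.9 = 181.35 → 181.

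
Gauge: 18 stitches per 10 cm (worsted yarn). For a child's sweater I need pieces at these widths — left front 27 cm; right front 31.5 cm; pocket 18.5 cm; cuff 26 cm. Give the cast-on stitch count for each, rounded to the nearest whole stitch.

Rate = 18/10 = 1.8 sts per cm.
left front: 27 × 1.8 = 48.60 → 49.
right front: 31.5 × 1.8 = 56.70 → 57.
pocket: 18.5 × 1.8 = 33.30 → 33.
cuff: 26 × 1.8 = 46.80 → 47.

left front 49; right front 57; pocket 33; cuff 47.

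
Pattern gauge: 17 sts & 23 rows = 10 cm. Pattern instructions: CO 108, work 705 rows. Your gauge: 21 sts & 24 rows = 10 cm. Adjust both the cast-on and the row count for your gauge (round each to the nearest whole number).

Stitches: 108 × 21/17 = 133.41 → 133.
Rows: 705 × 24/23 = 735.65 → 736.

Cast on 133 stitches; work 736 rows.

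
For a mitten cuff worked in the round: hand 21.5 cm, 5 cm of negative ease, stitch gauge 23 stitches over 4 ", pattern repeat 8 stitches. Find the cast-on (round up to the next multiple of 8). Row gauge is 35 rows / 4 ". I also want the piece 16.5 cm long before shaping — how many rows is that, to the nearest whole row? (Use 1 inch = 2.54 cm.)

Cast on 40 stitches; work 57 rows.

Finished = 21.5 − 5 = 16.5 cm.
16.5 cm × 1/2.54 = 6.50 inches.
23/4 = 5.75 sts per in; 6.50 × 5.75 = 37.35 sts.
Next multiple of 8 → 40.
16.5 cm = 6.50 inches; × 8.75 = 56.84 → 57 rows.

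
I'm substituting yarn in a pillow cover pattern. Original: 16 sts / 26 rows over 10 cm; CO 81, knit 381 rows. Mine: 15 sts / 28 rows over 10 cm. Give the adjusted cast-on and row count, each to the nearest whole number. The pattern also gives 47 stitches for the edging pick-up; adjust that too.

Cast on 76 stitches; work 410 rows; edging pick-up 44 stitches.

Stitches: 81 × 15/16 = 75.94 → 76.
Rows: 381 × 28/26 = 410.31 → 410.
edging pick-up: 47 × 15/16 = 44.06 → 44.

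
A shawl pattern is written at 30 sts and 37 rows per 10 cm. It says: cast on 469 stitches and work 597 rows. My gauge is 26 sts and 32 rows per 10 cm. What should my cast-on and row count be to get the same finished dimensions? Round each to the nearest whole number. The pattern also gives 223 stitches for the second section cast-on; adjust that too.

Stitches: 469 × 26/30 = 406.47 → 406.
Rows: 597 × 32/37 = 516.32 → 516.
second section cast-on: 223 × 26/30 = 193.27 → 193.

Cast on 406 stitches; work 516 rows; second section cast-on 193 stitches.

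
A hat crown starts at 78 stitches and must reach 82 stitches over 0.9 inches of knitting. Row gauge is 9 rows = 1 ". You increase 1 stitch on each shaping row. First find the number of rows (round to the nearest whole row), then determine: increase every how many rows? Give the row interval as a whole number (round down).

Increase every 2nd row.

Rows = 0.9 × 9 = 8.1 → 8 rows.
Stitches to add: 4 → 4 shaping rows (at 1 st each).
8 / 4 = 2.00 → every 2 rows.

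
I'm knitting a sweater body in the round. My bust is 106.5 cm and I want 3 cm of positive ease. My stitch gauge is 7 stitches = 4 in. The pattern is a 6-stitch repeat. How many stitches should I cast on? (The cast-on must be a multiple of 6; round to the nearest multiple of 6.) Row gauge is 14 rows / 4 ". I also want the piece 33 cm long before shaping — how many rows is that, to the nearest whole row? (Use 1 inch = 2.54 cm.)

Finished = 106.5 + 3 = 109.5 cm.
109.5 cm × 1/2.54 = 43.11 inches.
7/4 = 1.75 sts per in; 43.11 × 1.75 = 75.44 sts.
Nearest multiple of 6 → 78.
33 cm = 12.99 inches; × 3.5 = 45.47 → 45 rows.

Cast on 78 stitches; work 45 rows.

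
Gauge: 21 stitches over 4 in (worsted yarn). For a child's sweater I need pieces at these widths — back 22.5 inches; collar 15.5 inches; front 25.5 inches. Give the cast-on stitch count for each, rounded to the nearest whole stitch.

back 118; collar 81; front 134.

Rate = 21/4 = 5.25 sts per in.
back: 22.5 × 5.25 = 118.12 → 118.
collar: 15.5 × 5.25 = 81.38 → 81.
front: 25.5 × 5.25 = 133.88 → 134.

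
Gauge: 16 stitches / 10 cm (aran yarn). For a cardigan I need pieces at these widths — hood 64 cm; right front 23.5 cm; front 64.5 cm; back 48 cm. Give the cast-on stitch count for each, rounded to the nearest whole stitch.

hood 102; right front 38; front 103; back 77.

Rate = 16/10 = 1.6 sts per cm.
hood: 64 × 1.6 = 102.40 → 102.
right front: 23.5 × 1.6 = 37.60 → 38.
front: 64.5 × 1.6 = 103.20 → 103.
back: 48 × 1.6 = 76.80 → 77.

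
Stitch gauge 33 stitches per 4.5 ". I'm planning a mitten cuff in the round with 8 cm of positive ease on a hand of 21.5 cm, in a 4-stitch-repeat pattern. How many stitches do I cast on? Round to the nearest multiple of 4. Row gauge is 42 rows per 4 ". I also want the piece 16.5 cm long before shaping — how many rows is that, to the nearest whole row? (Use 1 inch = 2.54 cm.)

Finished = 21.5 + 8 = 29.5 cm.
29.5 cm × 1/2.54 = 11.61 inches.
33/4.5 = 7.333 sts per in; 11.61 × 7.333 = 85.17 sts.
Nearest multiple of 4 → 84.
16.5 cm = 6.50 inches; × 10.5 = 68.21 → 68 rows.

Cast on 84 stitches; work 68 rows.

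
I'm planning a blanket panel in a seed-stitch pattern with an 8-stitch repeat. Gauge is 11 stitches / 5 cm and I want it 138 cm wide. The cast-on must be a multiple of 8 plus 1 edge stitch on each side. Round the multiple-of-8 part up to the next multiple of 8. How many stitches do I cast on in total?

11 / 5 = 2.2 sts per cm.
138 × 2.2 = 303.60 sts.
Less 2 edge sts → 301.60 for the repeat.
Next multiple of 8: 304.
Add back 2 edge sts → 306.

306 stitches.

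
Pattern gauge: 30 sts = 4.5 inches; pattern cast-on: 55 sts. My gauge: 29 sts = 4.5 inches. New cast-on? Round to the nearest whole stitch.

CO 53 sts.

Scale factor = 29 / 30 = 0.967.
55 × 29 / 30 = 53.17 sts.
→ 53 sts.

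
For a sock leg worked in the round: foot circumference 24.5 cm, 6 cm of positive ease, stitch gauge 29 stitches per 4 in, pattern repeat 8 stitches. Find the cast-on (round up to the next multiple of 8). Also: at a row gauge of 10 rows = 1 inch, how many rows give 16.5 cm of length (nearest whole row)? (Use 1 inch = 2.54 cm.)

Finished = 24.5 + 6 = 30.5 cm.
30.5 cm × 1/2.54 = 12.01 inches.
29/4 = 7.25 sts per in; 12.01 × 7.25 = 87.06 sts.
Next multiple of 8 → 88.
16.5 cm = 6.50 inches; × 10 = 64.96 → 65 rows.

Cast on 88 stitches; work 65 rows.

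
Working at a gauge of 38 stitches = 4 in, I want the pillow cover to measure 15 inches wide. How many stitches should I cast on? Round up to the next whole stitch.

Cast on 143 stitches.

38 stitches / 4 in = 9.5 stitches per inch.
15 × 9.5 = 142.50 stitches.
Round up → 143.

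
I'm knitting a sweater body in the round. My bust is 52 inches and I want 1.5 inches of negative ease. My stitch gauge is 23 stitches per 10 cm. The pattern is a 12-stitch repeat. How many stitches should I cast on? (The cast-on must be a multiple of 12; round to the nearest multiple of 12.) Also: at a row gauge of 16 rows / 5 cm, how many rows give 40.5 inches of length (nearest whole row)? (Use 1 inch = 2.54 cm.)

Finished = 52 − 1.5 = 50.5 inches.
50.5 inches × 2.54 = 128.27 cm.
23/10 = 2.3 sts per cm; 128.27 × 2.3 = 295.02 sts.
Nearest multiple of 12 → 300.
40.5 inches = 102.87 cm; × 3.2 = 329.18 → 329 rows.

Cast on 300 stitches; work 329 rows.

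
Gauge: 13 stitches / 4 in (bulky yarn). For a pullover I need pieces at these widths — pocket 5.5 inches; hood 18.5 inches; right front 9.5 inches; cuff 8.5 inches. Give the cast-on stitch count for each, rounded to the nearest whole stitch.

pocket 18; hood 60; right front 31; cuff 28.

Rate = 13/4 = 3.25 sts per in.
pocket: 5.5 × 3.25 = 17.88 → 18.
hood: 18.5 × 3.25 = 60.12 → 60.
right front: 9.5 × 3.25 = 30.88 → 31.
cuff: 8.5 × 3.25 = 27.62 → 28.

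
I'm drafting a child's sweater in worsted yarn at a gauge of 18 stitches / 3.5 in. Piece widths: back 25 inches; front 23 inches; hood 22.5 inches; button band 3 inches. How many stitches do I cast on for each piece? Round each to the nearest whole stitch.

Rate = 18/3.5 = 5.143 sts per in.
back: 25 × 5.143 = 128.57 → 129.
front: 23 × 5.143 = 118.29 → 118.
hood: 22.5 × 5.143 = 115.71 → 116.
button band: 3 × 5.143 = 15.43 → 15.

back 129; front 118; hood 116; button band 15.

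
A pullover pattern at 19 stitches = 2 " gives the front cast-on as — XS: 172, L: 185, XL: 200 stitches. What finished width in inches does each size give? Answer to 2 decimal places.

19/2 = 9.5 sts per in.
XS: 172 / 9.5 = 18.105 → 18.11 in.
L: 185 / 9.5 = 19.474 → 19.47 in.
XL: 200 / 9.5 = 21.053 → 21.05 in.

XS 18.11 inches; L 19.47 inches; XL 21.05 inches.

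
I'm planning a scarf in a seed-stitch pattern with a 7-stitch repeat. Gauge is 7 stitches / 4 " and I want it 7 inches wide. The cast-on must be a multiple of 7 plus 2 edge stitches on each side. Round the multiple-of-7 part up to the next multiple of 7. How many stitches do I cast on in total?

7 / 4 = 1.75 sts per inch.
7 × 1.75 = 12.25 sts.
Less 4 edge sts → 8.25 for the repeat.
Next multiple of 7: 14.
Add back 4 edge sts → 18.

CO 18 sts.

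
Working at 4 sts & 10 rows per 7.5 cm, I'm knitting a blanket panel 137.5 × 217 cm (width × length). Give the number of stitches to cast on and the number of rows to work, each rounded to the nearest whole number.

Stitch gauge = 4/7.5 = 0.533 sts/cm; 137.5 × 0.533 = 73.33 → 73 sts.
Row gauge = 10/7.5 = 1.333 rows/cm; 217 × 1.333 = 289.33 → 289 rows.

Cast on 73 stitches and work 289 rows.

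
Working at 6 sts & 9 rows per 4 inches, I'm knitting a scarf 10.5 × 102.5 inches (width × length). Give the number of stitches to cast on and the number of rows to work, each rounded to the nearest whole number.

Cast on 16 stitches and work 231 rows.

Stitch gauge = 6/4 = 1.5 sts/in; 10.5 × 1.5 = 15.75 → 16 sts.
Row gauge = 9/4 = 2.25 rows/in; 102.5 × 2.25 = 230.62 → 231 rows.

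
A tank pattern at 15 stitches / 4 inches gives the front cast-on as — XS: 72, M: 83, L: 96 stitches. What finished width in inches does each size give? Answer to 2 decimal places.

XS 19.20 inches; M 22.13 inches; L 25.60 inches.

15/4 = 3.75 sts per in.
XS: 72 / 3.75 = 19.200 → 19.20 in.
M: 83 / 3.75 = 22.133 → 22.13 in.
L: 96 / 3.75 = 25.600 → 25.60 in.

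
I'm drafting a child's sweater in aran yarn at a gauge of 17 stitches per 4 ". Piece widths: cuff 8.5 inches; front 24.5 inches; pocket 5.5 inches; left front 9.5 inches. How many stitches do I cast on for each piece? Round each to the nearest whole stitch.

Rate = 17/4 = 4.25 sts per in.
cuff: 8.5 × 4.25 = 36.12 → 36.
front: 24.5 × 4.25 = 104.12 → 104.
pocket: 5.5 × 4.25 = 23.38 → 23.
left front: 9.5 × 4.25 = 40.38 → 40.

cuff 36; front 104; pocket 23; left front 40.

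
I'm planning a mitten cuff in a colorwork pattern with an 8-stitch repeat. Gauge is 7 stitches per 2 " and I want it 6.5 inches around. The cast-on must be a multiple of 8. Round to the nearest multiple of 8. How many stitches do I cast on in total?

24 stitches.

7 / 2 = 3.5 sts per inch.
6.5 × 3.5 = 22.75 sts.
Nearest multiple of 8: 24.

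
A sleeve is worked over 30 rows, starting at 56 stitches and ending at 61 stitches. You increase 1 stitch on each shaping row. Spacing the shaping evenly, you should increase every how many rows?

Stitches to add: |61 − 56| = 5.
Shaping rows needed: 5 / 1 = 5.
30 rows / 5 = every 6 rows.

Increase every 6th row.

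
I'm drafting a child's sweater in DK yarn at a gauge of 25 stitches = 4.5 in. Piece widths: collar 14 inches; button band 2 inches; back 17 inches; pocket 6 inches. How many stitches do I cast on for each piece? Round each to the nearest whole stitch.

Rate = 25/4.5 = 5.556 sts per in.
collar: 14 × 5.556 = 77.78 → 78.
button band: 2 × 5.556 = 11.11 → 11.
back: 17 × 5.556 = 94.44 → 94.
pocket: 6 × 5.556 = 33.33 → 33.

collar 78; button band 11; back 94; pocket 33.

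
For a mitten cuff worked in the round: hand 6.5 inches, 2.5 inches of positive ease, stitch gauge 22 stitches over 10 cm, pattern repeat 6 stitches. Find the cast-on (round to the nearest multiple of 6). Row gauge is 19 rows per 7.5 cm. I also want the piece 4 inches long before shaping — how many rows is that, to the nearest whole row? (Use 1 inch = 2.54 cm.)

Cast on 48 stitches; work 26 rows.

Finished = 6.5 + 2.5 = 9 inches.
9 inches × 2.54 = 22.86 cm.
22/10 = 2.2 sts per cm; 22.86 × 2.2 = 50.29 sts.
Nearest multiple of 6 → 48.
4 inches = 10.16 cm; × 2.533 = 25.74 → 26 rows.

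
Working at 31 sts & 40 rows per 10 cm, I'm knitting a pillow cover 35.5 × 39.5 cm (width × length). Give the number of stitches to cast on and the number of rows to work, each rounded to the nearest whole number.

Stitch gauge = 31/10 = 3.1 sts/cm; 35.5 × 3.1 = 110.05 → 110 sts.
Row gauge = 40/10 = 4 rows/cm; 39.5 × 4 = 158.00 → 158 rows.

Cast on 110 stitches and work 158 rows.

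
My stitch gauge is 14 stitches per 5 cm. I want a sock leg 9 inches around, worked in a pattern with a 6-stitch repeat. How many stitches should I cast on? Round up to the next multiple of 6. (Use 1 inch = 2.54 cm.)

9 in = 9 × 2.54 = 22.86 cm.
14 / 5 = 2.8 sts/cm.
22.86 × 2.8 = 64.01 sts.
→ 66.

66 stitches.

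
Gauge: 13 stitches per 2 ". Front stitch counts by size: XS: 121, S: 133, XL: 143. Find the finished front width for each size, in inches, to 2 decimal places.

13/2 = 6.5 sts per in.
XS: 121 / 6.5 = 18.615 → 18.62 in.
S: 133 / 6.5 = 20.462 → 20.46 in.
XL: 143 / 6.5 = 22.000 → 22.00 in.

XS 18.62 inches; S 20.46 inches; XL 22.00 inches.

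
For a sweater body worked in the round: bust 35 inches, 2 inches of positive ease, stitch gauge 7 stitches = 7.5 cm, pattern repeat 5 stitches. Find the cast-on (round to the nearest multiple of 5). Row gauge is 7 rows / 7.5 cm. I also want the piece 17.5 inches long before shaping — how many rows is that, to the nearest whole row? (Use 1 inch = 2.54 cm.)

Cast on 90 stitches; work 41 rows.

Finished = 35 + 2 = 37 inches.
37 inches × 2.54 = 93.98 cm.
7/7.5 = 0.933 sts per cm; 93.98 × 0.933 = 87.71 sts.
Nearest multiple of 5 → 90.
17.5 inches = 44.45 cm; × 0.933 = 41.49 → 41 rows.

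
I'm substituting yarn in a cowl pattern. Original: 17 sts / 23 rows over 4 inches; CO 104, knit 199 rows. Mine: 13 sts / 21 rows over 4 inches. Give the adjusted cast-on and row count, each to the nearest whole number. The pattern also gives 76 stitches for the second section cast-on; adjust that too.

Cast on 80 stitches; work 182 rows; second section cast-on 58 stitches.

Stitches: 104 × 13/17 = 79.53 → 80.
Rows: 199 × 21/23 = 181.70 → 182.
second section cast-on: 76 × 13/17 = 58.12 → 58.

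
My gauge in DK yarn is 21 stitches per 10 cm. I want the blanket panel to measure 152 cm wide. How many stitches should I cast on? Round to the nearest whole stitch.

21 stitches / 10 cm = 2.1 stitches per cm.
152 × 2.1 = 319.20 stitches.
Round to nearest → 319.

319 stitches.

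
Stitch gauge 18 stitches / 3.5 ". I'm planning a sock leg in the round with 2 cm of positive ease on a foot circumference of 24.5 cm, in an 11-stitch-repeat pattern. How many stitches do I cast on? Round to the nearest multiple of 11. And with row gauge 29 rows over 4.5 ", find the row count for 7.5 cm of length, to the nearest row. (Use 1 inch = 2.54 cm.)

Finished = 24.5 + 2 = 26.5 cm.
26.5 cm × 1/2.54 = 10.43 inches.
18/3.5 = 5.143 sts per in; 10.43 × 5.143 = 53.66 sts.
Nearest multiple of 11 → 55.
7.5 cm = 2.95 inches; × 6.444 = 19.03 → 19 rows.

Cast on 55 stitches; work 19 rows.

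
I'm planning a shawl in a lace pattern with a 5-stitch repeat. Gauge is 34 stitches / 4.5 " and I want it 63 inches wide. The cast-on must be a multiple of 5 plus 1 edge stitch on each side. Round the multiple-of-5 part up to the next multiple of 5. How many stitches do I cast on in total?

34 / 4.5 = 7.556 sts per inch.
63 × 7.556 = 476.00 sts.
Less 2 edge sts → 474.00 for the repeat.
Next multiple of 5: 475.
Add back 2 edge sts → 477.

477 stitches.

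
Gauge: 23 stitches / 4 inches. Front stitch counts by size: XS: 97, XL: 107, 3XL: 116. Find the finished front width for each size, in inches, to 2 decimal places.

XS 16.87 inches; XL 18.61 inches; 3XL 20.17 inches.

23/4 = 5.75 sts per in.
XS: 97 / 5.75 = 16.870 → 16.87 in.
XL: 107 / 5.75 = 18.609 → 18.61 in.
3XL: 116 / 5.75 = 20.174 → 20.17 in.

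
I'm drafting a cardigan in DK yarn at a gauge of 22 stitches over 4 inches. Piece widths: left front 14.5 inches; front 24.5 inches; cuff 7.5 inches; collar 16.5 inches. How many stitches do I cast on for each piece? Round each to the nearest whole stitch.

Rate = 22/4 = 5.5 sts per in.
left front: 14.5 × 5.5 = 79.75 → 80.
front: 24.5 × 5.5 = 134.75 → 135.
cuff: 7.5 × 5.5 = 41.25 → 41.
collar: 16.5 × 5.5 = 90.75 → 91.

left front 80; front 135; cuff 41; collar 91.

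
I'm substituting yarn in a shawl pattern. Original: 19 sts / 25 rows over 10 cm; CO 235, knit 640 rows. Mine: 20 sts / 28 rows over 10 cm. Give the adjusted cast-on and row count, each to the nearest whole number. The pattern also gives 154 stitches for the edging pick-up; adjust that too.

Cast on 247 stitches; work 717 rows; edging pick-up 162 stitches.

Stitches: 235 × 20/19 = 247.37 → 247.
Rows: 640 × 28/25 = 716.80 → 717.
edging pick-up: 154 × 20/19 = 162.11 → 162.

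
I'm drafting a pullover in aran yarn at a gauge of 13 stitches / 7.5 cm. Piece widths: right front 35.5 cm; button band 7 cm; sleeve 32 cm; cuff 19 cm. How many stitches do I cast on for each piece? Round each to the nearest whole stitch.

right front 62; button band 12; sleeve 55; cuff 33.

Rate = 13/7.5 = 1.733 sts per cm.
right front: 35.5 × 1.733 = 61.53 → 62.
button band: 7 × 1.733 = 12.13 → 12.
sleeve: 32 × 1.733 = 55.47 → 55.
cuff: 19 × 1.733 = 32.93 → 33.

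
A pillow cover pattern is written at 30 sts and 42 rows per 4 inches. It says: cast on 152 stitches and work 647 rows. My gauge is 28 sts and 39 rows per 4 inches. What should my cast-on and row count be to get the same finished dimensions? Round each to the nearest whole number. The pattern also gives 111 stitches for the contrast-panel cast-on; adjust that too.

Stitches: 152 × 28/30 = 141.87 → 142.
Rows: 647 × 39/42 = 600.79 → 601.
contrast-panel cast-on: 111 × 28/30 = 103.60 → 104.

Cast on 142 stitches; work 601 rows; contrast-panel cast-on 104 stitches.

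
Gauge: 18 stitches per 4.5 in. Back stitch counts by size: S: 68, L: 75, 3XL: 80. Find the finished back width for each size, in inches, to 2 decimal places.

18/4.5 = 4 sts per in.
S: 68 / 4 = 17.000 → 17.00 in.
L: 75 / 4 = 18.750 → 18.75 in.
3XL: 80 / 4 = 20.000 → 20.00 in.

S 17.00 inches; L 18.75 inches; 3XL 20.00 inches.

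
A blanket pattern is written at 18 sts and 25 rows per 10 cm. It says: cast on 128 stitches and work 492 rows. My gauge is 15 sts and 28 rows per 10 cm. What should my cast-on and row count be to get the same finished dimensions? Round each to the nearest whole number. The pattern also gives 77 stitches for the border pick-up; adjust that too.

Cast on 107 stitches; work 551 rows; border pick-up 64 stitches.

Stitches: 128 × 15/18 = 106.67 → 107.
Rows: 492 × 28/25 = 551.04 → 551.
border pick-up: 77 × 15/18 = 64.17 → 64.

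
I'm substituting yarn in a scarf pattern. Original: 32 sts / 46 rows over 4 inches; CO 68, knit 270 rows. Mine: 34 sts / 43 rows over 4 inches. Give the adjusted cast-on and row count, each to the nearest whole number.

Cast on 72 stitches; work 252 rows.

Stitches: 68 × 34/32 = 72.25 → 72.
Rows: 270 × 43/46 = 252.39 → 252.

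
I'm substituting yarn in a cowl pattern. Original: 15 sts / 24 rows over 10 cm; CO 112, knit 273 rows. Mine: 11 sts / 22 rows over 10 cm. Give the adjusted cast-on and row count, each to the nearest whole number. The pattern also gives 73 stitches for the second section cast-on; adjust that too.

Cast on 82 stitches; work 250 rows; second section cast-on 54 stitches.

Stitches: 112 × 11/15 = 82.13 → 82.
Rows: 273 × 22/24 = 250.25 → 250.
second section cast-on: 73 × 11/15 = 53.53 → 54.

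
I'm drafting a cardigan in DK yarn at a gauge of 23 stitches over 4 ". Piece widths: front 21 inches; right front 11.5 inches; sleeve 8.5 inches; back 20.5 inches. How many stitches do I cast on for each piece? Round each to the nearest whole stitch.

Rate = 23/4 = 5.75 sts per in.
front: 21 × 5.75 = 120.75 → 121.
right front: 11.5 × 5.75 = 66.12 → 66.
sleeve: 8.5 × 5.75 = 48.88 → 49.
back: 20.5 × 5.75 = 117.88 → 118.

front 121; right front 66; sleeve 49; back 118.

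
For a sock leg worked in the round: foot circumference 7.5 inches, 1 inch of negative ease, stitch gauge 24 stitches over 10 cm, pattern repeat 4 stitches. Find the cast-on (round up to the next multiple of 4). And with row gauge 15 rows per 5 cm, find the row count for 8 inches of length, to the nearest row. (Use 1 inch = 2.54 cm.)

Finished = 7.5 − 1 = 6.5 inches.
6.5 inches × 2.54 = 16.51 cm.
24/10 = 2.4 sts per cm; 16.51 × 2.4 = 39.62 sts.
Next multiple of 4 → 40.
8 inches = 20.32 cm; × 3 = 60.96 → 61 rows.

Cast on 40 stitches; work 61 rows.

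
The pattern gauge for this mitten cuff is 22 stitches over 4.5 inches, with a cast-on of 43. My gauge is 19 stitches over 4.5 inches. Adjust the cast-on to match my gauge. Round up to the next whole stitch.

Scale factor = 19 / 22 = 0.864.
43 × 19 / 22 = 37.14 sts.
→ 38 sts.

CO 38 sts.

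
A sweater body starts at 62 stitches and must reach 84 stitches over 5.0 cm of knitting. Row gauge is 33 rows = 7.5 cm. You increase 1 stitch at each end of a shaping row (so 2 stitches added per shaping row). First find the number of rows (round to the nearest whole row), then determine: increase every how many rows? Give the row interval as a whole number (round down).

Rows = 5.0 × 4.4 = 22.0 → 22 rows.
Stitches to add: 22 → 11 shaping rows (at 2 st each).
22 / 11 = 2.00 → every 2 rows.

Increase every 2nd row.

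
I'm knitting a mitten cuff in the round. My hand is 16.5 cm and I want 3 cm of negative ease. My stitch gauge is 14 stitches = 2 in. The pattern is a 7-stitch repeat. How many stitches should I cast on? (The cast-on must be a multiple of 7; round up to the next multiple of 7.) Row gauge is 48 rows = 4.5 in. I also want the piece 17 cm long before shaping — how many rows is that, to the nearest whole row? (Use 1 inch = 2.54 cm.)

Finished = 16.5 − 3 = 13.5 cm.
13.5 cm × 1/2.54 = 5.31 inches.
14/2 = 7 sts per in; 5.31 × 7 = 37.20 sts.
Next multiple of 7 → 42.
17 cm = 6.69 inches; × 10.667 = 71.39 → 71 rows.

Cast on 42 stitches; work 71 rows.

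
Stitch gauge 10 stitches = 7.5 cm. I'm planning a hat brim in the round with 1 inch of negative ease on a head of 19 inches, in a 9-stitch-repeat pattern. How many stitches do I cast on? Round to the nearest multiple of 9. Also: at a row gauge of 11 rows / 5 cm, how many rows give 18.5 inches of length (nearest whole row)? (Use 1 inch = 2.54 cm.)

Finished = 19 − 1 = 18 inches.
18 inches × 2.54 = 45.72 cm.
10/7.5 = 1.333 sts per cm; 45.72 × 1.333 = 60.96 sts.
Nearest multiple of 9 → 63.
18.5 inches = 46.99 cm; × 2.2 = 103.38 → 103 rows.

Cast on 63 stitches; work 103 rows.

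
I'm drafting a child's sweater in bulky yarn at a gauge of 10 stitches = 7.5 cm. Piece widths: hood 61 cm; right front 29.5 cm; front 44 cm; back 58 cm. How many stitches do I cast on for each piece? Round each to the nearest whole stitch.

Rate = 10/7.5 = 1.333 sts per cm.
hood: 61 × 1.333 = 81.33 → 81.
right front: 29.5 × 1.333 = 39.33 → 39.
front: 44 × 1.333 = 58.67 → 59.
back: 58 × 1.333 = 77.33 → 77.

hood 81; right front 39; front 59; back 77.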